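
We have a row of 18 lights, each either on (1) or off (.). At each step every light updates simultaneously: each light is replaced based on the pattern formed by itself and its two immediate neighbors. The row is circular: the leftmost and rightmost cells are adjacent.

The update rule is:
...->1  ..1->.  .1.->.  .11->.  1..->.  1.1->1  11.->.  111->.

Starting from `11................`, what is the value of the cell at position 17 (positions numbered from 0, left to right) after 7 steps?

.

step 1: ...11111111111111.
step 2: 11................  (repeats step 0; period 2)
step 7: ...11111111111111.
position 17 holds .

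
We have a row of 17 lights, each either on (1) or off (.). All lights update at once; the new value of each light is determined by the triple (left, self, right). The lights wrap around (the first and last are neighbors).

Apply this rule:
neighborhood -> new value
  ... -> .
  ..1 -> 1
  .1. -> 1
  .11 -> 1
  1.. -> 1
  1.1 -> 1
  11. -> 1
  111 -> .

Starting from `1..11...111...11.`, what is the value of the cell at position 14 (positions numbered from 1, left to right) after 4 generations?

111111.11.11.1111
.....111111111...
....11.......11..
...1111.....1111.
position 14 holds 1

1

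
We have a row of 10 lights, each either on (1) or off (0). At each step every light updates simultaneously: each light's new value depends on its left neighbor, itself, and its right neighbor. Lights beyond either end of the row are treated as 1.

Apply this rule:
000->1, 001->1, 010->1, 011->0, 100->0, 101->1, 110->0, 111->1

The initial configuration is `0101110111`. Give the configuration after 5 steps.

1010111011

1110101011
1101111101
1010111010
0111010111
1010111011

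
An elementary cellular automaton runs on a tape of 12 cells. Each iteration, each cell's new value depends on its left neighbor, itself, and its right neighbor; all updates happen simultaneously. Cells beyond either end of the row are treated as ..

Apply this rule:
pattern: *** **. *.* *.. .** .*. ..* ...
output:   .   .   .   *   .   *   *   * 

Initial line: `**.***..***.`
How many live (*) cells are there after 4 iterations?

......**...*
******..****
......**....
******..****
count of *: 10

10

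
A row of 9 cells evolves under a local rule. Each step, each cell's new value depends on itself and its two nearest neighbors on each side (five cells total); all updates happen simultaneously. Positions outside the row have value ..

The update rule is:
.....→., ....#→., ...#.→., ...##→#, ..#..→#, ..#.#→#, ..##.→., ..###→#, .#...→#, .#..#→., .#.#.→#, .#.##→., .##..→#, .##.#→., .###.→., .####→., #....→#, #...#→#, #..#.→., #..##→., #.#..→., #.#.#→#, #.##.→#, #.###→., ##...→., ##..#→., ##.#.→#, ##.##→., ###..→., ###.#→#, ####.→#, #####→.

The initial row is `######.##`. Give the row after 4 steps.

#...##.##
####...##
#.#..##.#
##.....#.

##.....#.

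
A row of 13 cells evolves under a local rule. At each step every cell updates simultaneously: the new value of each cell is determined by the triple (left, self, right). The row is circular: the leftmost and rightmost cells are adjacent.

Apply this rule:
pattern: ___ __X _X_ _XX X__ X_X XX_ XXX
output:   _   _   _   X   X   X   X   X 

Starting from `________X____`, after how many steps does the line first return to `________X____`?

13

_________X___
__________X__
___________X_
____________X
X____________
_X___________
__X__________
___X_________
____X________
_____X_______
______X______
_______X_____
________X____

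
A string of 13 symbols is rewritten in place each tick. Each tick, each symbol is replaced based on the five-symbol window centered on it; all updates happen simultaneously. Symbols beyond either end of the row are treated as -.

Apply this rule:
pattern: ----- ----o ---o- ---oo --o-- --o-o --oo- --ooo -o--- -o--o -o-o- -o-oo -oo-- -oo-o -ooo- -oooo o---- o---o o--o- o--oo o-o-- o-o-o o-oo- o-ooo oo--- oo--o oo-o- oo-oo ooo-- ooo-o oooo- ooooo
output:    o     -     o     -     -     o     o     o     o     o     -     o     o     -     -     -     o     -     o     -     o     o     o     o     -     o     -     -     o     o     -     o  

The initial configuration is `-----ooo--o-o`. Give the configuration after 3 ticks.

tick 1: ooo--o-oooo-o
tick 2: o-oooooo--o-o
tick 3: ooo-oo-oooo-o

ooo-oo-oooo-o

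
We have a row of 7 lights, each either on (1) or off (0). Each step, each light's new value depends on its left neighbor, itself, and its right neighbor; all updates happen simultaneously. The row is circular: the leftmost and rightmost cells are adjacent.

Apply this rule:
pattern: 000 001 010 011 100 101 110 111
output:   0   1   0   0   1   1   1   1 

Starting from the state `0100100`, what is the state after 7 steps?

step 1: 1011010
step 2: 0101101
step 3: 1010110
step 4: 0101011
step 5: 1010101
step 6: 1101010
step 7: 0110101

0110101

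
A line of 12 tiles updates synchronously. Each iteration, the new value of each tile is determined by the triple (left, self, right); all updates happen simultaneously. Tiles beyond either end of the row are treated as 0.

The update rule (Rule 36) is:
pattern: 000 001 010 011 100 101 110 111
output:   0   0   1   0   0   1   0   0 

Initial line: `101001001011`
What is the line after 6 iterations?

111001001100
000001000000
000001000000  (fixed point — unchanged through iteration 6)

000001000000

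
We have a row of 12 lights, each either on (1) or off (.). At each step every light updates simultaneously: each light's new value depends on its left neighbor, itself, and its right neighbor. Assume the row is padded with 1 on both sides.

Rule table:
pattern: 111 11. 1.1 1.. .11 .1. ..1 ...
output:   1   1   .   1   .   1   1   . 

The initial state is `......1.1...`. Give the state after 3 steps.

11111.111111

step 1: 1....11.11.1
step 2: 11..1.1..1..
step 3: 11111.111111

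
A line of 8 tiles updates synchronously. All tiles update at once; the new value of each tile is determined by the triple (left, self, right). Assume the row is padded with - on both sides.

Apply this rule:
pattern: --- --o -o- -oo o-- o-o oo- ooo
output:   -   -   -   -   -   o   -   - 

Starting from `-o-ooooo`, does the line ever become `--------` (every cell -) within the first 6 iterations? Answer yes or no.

yes

--o-----
--------
all cells are - at iteration 2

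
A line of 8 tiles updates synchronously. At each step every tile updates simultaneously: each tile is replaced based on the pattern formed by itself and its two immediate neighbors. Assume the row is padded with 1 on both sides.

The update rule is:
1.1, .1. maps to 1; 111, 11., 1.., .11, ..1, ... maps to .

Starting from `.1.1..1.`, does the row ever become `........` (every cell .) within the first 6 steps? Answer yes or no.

yes

1111..11
........
all cells are . at step 2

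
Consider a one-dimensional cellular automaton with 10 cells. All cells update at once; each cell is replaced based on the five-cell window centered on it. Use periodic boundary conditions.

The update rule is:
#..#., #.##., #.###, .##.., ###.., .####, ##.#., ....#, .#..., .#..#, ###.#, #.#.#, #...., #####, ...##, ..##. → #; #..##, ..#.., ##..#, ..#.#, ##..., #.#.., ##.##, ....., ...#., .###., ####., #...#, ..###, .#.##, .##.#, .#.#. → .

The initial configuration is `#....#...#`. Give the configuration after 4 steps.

..#.#.##.#

step 1: #.##..#.##
step 2: #.##.#..#.
step 3: #.#.#.##..
step 4: ..#.#.##.#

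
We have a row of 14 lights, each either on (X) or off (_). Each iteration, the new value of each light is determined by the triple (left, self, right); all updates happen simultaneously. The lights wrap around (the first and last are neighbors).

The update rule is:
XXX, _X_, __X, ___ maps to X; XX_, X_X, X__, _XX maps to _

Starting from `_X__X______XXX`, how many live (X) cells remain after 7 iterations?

_X_XX_XXXXX_X_
XX_____XXX__X_
___XXXX_X__XX_
XXX_XX__X_X___
_X_____XX_X_XX
_X_XXXX___X___
XX__XX__XXX_XX
count of X: 9

9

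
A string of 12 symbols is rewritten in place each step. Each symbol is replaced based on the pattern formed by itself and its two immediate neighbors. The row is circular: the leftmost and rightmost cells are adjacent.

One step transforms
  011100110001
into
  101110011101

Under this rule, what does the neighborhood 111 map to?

At position 2 the neighborhood is 111; the next row has 1 there.

1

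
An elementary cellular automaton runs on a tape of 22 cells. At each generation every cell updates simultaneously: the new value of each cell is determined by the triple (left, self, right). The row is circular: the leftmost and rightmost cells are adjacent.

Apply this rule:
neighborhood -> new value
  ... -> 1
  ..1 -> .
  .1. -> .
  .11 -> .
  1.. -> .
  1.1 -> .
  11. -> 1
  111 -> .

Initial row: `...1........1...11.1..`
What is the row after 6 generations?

generation 1: 11...111111...1..1...1
generation 2: .1.1......1.1......1..
generation 3: .....1111.....1111...1
generation 4: .111....1.111....1.1..
generation 5: ...1.11.....1.11.....1
generation 6: .1....1.111....1.111..

.1....1.111....1.111..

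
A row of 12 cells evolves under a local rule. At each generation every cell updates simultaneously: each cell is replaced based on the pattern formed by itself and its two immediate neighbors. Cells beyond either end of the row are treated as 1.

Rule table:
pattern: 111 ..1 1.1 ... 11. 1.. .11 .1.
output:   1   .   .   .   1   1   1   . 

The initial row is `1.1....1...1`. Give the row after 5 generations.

1..1....1..1
11..1....1.1
111..1.....1
1111..1....1
11111..1...1

11111..1...1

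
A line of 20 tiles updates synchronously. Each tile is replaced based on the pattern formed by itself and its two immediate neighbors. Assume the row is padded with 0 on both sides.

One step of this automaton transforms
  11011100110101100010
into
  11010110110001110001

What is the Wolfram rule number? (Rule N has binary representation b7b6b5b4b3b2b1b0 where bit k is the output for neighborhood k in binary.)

88

position 4: 111 → 0  (bit 7 = 0)
position 1: 110 → 1  (bit 6 = 1)
position 2: 101 → 0  (bit 5 = 0)
position 6: 100 → 1  (bit 4 = 1)
position 0: 011 → 1  (bit 3 = 1)
position 11: 010 → 0  (bit 2 = 0)
position 7: 001 → 0  (bit 1 = 0)
position 16: 000 → 0  (bit 0 = 0)
bits b7..b0 = 01011000 = 88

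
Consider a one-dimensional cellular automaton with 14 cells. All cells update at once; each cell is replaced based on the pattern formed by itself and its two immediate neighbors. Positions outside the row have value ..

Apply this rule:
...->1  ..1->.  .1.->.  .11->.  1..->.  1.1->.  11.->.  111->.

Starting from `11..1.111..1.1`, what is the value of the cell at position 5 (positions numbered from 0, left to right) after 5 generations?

generation 1: ..............
generation 2: 11111111111111
generation 3: ..............  (repeats generation 1; period 2)
generation 5: ..............
position 5 holds .

.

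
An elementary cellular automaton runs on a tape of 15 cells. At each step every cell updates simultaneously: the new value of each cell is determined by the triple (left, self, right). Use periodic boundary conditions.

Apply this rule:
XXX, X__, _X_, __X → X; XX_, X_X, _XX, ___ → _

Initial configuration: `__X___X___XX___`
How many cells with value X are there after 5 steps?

6

step 1: _XXX_XXX_X__X__
step 2: X_X___X__XXXXX_
step 3: X_XX_XXXX_XXX__
step 4: X_____XX___X_XX
step 5: _X___X__X_XX__X
count of X: 6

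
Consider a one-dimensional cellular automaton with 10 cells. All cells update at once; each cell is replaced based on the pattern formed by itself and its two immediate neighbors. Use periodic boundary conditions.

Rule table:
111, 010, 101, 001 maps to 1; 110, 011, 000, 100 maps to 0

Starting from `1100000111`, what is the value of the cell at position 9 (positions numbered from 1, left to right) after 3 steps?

step 1: 1000001011
step 2: 0000011101
step 3: 0000101011
position 9 holds 1

1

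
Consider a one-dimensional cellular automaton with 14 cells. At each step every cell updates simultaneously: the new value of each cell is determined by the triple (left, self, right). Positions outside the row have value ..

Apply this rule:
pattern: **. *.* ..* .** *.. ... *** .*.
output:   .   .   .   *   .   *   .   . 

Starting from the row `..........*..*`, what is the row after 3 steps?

*********.....
*.........****
..*******.*...

..*******.*...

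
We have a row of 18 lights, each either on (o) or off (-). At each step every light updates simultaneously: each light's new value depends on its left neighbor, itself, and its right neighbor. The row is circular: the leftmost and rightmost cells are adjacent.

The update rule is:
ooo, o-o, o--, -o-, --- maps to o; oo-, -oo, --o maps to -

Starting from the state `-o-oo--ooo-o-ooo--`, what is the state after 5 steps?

-oo--o--o-ooo-o-oo
o--o-oo-oo-o-ooo--
oo-oo--o--ooo-o-o-
--o--o-oo--o-ooooo
o-oo-oo--o-oo-ooo-

o-oo-oo--o-oo-ooo-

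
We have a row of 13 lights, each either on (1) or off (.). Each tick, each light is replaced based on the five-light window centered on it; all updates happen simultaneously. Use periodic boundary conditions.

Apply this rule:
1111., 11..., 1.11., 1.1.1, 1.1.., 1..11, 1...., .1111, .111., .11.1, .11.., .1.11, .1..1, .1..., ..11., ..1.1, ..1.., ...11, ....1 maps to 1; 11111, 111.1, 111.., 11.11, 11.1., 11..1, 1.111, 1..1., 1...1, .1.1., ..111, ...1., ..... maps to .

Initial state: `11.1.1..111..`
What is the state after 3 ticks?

11111.111.1..

11.1.111.1..1
1..11.1..111.
11111.111.1..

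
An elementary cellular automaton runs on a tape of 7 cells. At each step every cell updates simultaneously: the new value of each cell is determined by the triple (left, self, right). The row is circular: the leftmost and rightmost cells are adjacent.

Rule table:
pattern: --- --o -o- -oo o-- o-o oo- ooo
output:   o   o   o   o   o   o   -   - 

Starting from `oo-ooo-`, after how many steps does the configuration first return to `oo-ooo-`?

o-oo--o
-oo-ooo
oo-oo--
o-oo-oo
-oo-oo-
oo-oo-o
--oo-oo
ooo-oo-
o--oo-o
-ooo-oo
oo--oo-
o-ooo-o
-oo--oo
oo-ooo-

14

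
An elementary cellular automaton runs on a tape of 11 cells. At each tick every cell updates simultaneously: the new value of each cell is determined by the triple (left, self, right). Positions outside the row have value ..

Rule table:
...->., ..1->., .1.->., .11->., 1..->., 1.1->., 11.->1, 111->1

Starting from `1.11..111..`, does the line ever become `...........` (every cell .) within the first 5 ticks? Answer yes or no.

...1...11..
........1..
...........
all cells are . at tick 3

yes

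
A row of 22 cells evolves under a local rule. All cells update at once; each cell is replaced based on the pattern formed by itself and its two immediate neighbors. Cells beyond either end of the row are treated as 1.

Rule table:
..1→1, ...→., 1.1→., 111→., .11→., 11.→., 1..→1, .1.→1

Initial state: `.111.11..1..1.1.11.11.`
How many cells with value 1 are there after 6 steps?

5

.......111111.1.......
1.....1.......11.....1
.1...111.....1..1...1.
.11.1...1...111111.11.
....11.111.1..........
1..1.......11........1
count of 1: 5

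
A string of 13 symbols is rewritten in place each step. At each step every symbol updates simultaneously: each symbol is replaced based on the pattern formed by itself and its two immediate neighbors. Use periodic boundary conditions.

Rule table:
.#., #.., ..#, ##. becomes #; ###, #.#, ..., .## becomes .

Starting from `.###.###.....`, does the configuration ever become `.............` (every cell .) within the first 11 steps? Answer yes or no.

#..#...##....
#####.#.##..#
....#.#..###.
...##.###..##
#.#.#...###.#
#.#.##.#..#..
#.#..#.######
#.####.......
#....##.....#
##..#.##...#.
.####..##.##.
step 11 is .####..##.##., still not uniform .

no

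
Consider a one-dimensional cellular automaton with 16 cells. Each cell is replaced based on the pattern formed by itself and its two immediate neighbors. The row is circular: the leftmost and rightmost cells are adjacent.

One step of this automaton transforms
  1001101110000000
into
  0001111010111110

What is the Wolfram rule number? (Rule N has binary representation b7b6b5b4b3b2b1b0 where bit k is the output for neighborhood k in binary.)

105

position 7: 111 → 0  (bit 7 = 0)
position 4: 110 → 1  (bit 6 = 1)
position 5: 101 → 1  (bit 5 = 1)
position 1: 100 → 0  (bit 4 = 0)
position 3: 011 → 1  (bit 3 = 1)
position 0: 010 → 0  (bit 2 = 0)
position 2: 001 → 0  (bit 1 = 0)
position 10: 000 → 1  (bit 0 = 1)
bits b7..b0 = 01101001 = 105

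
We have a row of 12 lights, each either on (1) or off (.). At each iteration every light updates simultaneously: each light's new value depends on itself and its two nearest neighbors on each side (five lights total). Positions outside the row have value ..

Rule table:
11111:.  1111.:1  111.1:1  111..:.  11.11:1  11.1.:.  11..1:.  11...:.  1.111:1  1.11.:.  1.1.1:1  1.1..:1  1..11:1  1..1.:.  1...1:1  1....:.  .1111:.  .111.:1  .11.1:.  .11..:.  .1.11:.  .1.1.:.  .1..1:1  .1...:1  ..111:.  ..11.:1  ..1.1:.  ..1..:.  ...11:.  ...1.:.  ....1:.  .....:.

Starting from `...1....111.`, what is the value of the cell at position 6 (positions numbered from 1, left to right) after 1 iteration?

.

....1....1..
position 6 holds .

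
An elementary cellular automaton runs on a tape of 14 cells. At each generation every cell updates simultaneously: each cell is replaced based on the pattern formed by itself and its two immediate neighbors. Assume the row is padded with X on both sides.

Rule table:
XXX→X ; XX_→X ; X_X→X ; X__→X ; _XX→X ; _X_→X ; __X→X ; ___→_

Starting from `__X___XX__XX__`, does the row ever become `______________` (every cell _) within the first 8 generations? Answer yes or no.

XXXX_XXXXXXXXX
XXXXXXXXXXXXXX
XXXXXXXXXXXXXX  (fixed point — unchanged through generation 8)
generation 8 is XXXXXXXXXXXXXX, still not uniform _

no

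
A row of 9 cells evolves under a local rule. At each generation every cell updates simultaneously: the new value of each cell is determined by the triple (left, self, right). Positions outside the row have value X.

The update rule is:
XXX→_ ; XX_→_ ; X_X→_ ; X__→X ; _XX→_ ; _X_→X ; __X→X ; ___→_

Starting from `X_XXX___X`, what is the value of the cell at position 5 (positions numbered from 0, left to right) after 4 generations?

_

generation 1: _____X_X_
generation 2: X___XX_X_
generation 3: _X_X___X_
generation 4: _X_XX_XX_
position 5 holds _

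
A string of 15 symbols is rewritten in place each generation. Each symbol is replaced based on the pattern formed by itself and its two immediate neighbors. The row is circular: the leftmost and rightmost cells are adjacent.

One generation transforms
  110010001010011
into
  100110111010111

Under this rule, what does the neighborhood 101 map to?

0

At position 9 the neighborhood is 101; the next row has 0 there.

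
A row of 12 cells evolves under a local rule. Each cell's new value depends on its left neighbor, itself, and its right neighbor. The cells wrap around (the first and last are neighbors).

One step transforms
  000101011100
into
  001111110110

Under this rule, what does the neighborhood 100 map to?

At position 10 the neighborhood is 100; the next row has 1 there.

1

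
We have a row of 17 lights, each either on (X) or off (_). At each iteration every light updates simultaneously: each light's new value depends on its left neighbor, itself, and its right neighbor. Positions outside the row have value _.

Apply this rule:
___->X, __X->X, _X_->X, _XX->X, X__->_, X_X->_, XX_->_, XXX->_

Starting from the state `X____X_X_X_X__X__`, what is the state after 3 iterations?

X_XXXX_X_X_X_XX_X
X_X____X_X_X_X__X
X_X_XXXX_X_X_X_XX

X_X_XXXX_X_X_X_XX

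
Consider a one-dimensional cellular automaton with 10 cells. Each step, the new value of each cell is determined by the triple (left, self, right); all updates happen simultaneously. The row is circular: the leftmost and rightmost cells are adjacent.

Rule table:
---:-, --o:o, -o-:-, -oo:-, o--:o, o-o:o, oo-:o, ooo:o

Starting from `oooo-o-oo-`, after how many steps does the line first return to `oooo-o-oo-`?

10

-oooo-o-oo
o-oooo-o-o
oo-oooo-o-
-oo-oooo-o
o-oo-oooo-
-o-oo-oooo
o-o-oo-ooo
oo-o-oo-oo
ooo-o-oo-o
oooo-o-oo-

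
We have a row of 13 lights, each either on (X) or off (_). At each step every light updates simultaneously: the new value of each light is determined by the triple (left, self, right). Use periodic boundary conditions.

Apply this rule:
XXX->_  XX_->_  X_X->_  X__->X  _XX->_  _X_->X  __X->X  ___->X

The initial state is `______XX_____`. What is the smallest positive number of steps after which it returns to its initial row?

2

step 1: XXXXXX__XXXXX
step 2: ______XX_____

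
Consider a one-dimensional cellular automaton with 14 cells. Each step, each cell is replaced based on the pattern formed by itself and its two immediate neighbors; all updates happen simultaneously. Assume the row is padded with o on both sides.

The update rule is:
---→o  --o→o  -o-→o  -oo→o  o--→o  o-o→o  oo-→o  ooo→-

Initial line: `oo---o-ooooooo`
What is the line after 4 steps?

step 1: -ooooooo------
step 2: oo-----ooooooo
step 3: -ooooooo------  (repeats step 1; period 2)
step 4: oo-----ooooooo

oo-----ooooooo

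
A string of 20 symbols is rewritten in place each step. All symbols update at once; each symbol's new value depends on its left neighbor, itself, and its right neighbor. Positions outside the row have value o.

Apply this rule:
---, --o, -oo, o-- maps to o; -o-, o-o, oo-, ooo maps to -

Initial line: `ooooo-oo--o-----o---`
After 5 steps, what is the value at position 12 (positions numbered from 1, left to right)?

o

------o-oo-ooooo-ooo
oooooo--o--o-----o--
------oo-oo-ooooo-oo
ooooooo--o--o-----o-
-------oo-oo-ooooo--
position 12 holds o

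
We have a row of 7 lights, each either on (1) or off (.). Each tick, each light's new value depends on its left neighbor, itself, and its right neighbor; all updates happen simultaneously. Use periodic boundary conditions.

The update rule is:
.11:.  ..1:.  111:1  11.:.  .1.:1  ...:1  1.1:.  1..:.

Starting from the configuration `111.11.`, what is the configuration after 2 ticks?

.1.1111

.1.....
.1.1111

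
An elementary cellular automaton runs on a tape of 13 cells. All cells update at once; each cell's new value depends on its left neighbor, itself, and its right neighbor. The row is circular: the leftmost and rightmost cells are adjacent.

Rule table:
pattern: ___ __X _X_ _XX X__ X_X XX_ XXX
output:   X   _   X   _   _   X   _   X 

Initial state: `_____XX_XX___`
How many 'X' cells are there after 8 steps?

9

step 1: XXXX___X___XX
step 2: XXX__X_X_X__X
step 3: XX___XXXXX___
step 4: ___X__XXX__X_
step 5: XX_X___X___X_
step 6: __XX_X_X_X_XX
step 7: ____XXXXXXX__
step 8: XXX__XXXXX__X
count of X: 9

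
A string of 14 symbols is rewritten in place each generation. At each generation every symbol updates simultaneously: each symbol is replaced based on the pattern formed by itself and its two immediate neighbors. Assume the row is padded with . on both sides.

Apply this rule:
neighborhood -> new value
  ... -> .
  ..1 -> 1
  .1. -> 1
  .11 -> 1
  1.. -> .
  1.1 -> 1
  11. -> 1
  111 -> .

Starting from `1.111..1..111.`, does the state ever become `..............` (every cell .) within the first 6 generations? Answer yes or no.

generation 1: 111.1.11.11.1.
generation 2: 1.11111111111.
generation 3: 111.........1.
generation 4: 1.1........11.
generation 5: 111.......111.
generation 6: 1.1......11.1.
generation 6 is 1.1......11.1., still not uniform .

no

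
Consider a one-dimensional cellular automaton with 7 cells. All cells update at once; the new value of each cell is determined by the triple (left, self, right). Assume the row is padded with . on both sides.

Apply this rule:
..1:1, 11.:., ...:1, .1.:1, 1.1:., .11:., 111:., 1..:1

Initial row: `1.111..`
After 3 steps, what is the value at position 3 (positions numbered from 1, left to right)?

.

step 1: 1....11
step 2: 11111..
step 3: .....11
position 3 holds .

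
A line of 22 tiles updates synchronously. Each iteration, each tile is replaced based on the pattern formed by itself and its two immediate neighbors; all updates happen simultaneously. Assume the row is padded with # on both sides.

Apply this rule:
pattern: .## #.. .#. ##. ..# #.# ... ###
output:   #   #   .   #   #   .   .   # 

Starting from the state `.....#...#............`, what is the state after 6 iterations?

######.........#######

#...#.#.#.#..........#
##.#.......#........##
##..#.....#.#......###
####.#...#...#....####
####..#.#.#.#.#..#####
######.........#######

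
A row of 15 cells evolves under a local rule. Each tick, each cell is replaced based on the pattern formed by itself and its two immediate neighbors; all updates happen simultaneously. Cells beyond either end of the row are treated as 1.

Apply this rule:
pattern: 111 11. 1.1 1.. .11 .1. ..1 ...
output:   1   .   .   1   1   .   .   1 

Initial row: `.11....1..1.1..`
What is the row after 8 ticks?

.1.111..1....1.
...11.1..111...
11.1...1.11.11.
1...11...1..1..
.11.1.11..1..1.
.1....1.1..1...
..111....1..11.
1.11.111..1.1..

1.11.111..1.1..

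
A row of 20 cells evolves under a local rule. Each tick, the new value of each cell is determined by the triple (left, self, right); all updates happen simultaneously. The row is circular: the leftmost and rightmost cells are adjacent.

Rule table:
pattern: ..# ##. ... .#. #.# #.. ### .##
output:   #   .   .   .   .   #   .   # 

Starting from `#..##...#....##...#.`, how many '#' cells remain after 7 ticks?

6

.###.#.#.#..##.#.#..
##........###.....#.
#.#......##..#...#..
...#....##.##.#.#.##
#.#.#..##..#......#.
.....###.##.#....#..
....##...#...#..#.#.
count of #: 6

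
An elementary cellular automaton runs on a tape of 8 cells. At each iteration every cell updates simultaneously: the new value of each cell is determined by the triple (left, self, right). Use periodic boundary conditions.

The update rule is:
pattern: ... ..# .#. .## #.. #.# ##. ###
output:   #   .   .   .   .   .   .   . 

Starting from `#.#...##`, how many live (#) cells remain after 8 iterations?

....#...
###...##
....#...  (repeats iteration 1; period 2)
iteration 8: ###...##
count of #: 5

5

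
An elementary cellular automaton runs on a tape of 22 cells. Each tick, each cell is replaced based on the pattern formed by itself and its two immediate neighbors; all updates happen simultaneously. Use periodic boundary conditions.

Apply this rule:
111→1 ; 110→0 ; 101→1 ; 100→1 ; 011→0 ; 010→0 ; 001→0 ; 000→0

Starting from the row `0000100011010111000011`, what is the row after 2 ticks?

0100001000010101010000

1000010000101010100000
0100001000010101010000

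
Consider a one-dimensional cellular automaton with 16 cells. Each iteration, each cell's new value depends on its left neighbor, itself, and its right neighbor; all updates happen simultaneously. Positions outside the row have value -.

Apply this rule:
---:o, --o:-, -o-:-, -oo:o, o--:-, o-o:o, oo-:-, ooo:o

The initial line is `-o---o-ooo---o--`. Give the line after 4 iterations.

---o--ooo--o---o
oo----oo-----o--
o--oo-o--ooo---o
---o-o---oo--o--

---o-o---oo--o--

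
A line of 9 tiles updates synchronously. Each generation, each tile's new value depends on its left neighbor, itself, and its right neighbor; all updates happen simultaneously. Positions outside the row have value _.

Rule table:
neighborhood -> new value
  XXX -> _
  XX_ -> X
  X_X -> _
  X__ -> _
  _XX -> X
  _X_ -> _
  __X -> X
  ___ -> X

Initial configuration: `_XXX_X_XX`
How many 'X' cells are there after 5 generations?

2

XX_X___XX
XX___XXXX
XX_XXX__X
XX_X_X_X_
XX_______
count of X: 2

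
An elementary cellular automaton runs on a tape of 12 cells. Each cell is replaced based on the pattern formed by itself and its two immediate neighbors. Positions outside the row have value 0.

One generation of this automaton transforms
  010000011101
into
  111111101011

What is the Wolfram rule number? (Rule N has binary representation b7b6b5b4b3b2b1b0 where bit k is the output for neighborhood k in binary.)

183

position 8: 111 → 1  (bit 7 = 1)
position 9: 110 → 0  (bit 6 = 0)
position 10: 101 → 1  (bit 5 = 1)
position 2: 100 → 1  (bit 4 = 1)
position 7: 011 → 0  (bit 3 = 0)
position 1: 010 → 1  (bit 2 = 1)
position 0: 001 → 1  (bit 1 = 1)
position 3: 000 → 1  (bit 0 = 1)
bits b7..b0 = 10110111 = 183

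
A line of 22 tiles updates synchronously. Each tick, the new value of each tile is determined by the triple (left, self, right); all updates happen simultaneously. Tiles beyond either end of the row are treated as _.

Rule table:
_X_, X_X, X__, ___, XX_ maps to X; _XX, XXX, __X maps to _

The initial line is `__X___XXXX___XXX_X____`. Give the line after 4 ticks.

tick 1: X_XXX____XXX___XXXXXXX
tick 2: XX__XXXX___XXX_______X
tick 3: _XX____XXX___XXXXXXX_X
tick 4: __XXXX___XXX_______XXX

__XXXX___XXX_______XXX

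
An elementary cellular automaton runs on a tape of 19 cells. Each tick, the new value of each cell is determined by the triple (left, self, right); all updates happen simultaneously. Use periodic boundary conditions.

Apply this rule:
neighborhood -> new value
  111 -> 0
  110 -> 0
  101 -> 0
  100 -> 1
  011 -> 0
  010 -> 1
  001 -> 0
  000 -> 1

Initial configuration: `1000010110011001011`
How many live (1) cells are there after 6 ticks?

14

0111010001000101000
0000011101110101111
1111000000000100000
0000111111110111110
1110000000000000001
0001111111111111100
count of 1: 14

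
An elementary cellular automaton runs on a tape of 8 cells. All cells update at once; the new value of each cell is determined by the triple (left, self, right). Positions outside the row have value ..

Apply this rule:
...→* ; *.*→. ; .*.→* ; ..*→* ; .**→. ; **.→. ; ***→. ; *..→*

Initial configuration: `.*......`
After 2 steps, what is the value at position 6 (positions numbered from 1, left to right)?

.

********
........
position 6 holds .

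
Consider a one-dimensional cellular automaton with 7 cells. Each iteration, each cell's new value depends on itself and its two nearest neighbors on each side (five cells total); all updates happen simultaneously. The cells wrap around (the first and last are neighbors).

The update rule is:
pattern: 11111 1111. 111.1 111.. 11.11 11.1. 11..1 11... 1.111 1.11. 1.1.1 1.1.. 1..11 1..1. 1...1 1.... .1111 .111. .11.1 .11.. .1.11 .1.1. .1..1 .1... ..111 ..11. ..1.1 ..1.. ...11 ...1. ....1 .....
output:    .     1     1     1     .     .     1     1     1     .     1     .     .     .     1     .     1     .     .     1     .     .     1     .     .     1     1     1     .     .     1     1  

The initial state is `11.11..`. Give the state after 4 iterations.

1....1.

iteration 1: 1...11.
iteration 2: ..1.1..
iteration 3: 1.1....
iteration 4: 1....1.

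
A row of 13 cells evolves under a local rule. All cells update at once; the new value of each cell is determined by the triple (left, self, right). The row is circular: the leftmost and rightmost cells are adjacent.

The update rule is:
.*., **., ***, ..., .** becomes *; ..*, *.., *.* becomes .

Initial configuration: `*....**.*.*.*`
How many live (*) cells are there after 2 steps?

*.**.**.*.*.*
*.**.**.*.*.*
count of *: 8

8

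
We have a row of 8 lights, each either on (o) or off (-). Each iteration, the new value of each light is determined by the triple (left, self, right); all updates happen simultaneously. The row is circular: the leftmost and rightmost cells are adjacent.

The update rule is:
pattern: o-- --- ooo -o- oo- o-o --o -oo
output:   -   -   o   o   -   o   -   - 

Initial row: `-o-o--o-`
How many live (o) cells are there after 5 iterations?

-ooo--o-
--o---o-
--o---o-  (fixed point — unchanged through iteration 5)
count of o: 2

2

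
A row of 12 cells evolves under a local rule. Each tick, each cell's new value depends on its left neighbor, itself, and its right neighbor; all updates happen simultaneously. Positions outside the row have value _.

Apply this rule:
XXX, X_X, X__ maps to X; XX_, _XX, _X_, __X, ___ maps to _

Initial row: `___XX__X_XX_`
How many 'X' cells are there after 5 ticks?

1

_____X__X__X
______X__X__
_______X__X_
________X__X
_________X__
count of X: 1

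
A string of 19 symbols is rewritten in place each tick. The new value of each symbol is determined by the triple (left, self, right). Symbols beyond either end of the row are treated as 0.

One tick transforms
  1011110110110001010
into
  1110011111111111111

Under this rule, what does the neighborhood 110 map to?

1

At position 5 the neighborhood is 110; the next row has 1 there.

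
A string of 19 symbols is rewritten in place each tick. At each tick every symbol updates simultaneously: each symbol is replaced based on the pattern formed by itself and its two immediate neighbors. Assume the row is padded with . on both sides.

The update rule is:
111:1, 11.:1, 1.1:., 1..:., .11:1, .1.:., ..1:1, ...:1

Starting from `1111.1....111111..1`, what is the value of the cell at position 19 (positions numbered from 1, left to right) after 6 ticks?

tick 1: 1111...111111111.1.
tick 2: 1111.11111111111...
tick 3: 1111.11111111111.11
tick 4: 1111.11111111111.11  (fixed point — unchanged through tick 6)
position 19 holds 1

1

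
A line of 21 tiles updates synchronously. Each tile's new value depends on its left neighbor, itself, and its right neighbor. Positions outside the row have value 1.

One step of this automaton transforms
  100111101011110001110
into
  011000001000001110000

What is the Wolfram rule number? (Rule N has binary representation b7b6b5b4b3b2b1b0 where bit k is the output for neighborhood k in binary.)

position 4: 111 → 0  (bit 7 = 0)
position 0: 110 → 0  (bit 6 = 0)
position 7: 101 → 0  (bit 5 = 0)
position 1: 100 → 1  (bit 4 = 1)
position 3: 011 → 0  (bit 3 = 0)
position 8: 010 → 1  (bit 2 = 1)
position 2: 001 → 1  (bit 1 = 1)
position 15: 000 → 1  (bit 0 = 1)
bits b7..b0 = 00010111 = 23

23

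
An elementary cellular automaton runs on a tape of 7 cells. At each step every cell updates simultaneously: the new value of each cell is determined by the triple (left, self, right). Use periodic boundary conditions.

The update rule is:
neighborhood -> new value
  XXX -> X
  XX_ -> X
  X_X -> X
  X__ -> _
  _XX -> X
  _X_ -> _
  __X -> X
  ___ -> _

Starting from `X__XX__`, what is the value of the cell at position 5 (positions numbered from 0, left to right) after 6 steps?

__XXX_X
_XXXXX_
XXXXXX_
XXXXXXX
XXXXXXX  (fixed point — unchanged through step 6)
position 5 holds X

X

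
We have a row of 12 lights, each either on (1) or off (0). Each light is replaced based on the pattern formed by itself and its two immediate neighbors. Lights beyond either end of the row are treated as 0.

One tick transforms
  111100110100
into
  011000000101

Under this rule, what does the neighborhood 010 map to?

1

At position 9 the neighborhood is 010; the next row has 1 there.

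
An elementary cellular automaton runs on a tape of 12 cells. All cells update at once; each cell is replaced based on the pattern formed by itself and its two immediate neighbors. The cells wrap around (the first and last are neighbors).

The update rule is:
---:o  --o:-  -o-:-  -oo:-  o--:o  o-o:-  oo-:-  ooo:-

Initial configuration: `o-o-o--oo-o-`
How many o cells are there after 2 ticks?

-----o------
oooo--oooooo
count of o: 10

10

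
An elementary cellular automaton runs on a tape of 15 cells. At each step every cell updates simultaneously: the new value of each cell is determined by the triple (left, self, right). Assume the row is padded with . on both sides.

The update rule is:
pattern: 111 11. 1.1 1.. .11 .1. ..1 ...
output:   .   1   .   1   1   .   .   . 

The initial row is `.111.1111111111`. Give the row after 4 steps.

........1......

step 1: .1.1.1........1
step 2: ......1........
step 3: .......1.......
step 4: ........1......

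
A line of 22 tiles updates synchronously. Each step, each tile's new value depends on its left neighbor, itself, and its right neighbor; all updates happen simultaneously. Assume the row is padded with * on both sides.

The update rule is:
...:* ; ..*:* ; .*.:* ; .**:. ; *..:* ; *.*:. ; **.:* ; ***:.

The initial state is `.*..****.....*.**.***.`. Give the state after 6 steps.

.****......**********.

step 1: .***...*******..*...*.
step 2: ...****......********.
step 3: ***...*******.......*.
step 4: ..****......*********.
step 5: **...*******........*.
step 6: .****......**********.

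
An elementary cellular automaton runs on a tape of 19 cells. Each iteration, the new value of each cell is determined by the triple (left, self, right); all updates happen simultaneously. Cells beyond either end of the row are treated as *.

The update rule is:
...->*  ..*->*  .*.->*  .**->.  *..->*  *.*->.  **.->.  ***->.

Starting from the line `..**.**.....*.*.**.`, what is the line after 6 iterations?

**.....******.*....
..*****.......*****
**.....*******.....
..*****.......*****  (repeats iteration 2; period 2)
iteration 6: ..*****.......*****

..*****.......*****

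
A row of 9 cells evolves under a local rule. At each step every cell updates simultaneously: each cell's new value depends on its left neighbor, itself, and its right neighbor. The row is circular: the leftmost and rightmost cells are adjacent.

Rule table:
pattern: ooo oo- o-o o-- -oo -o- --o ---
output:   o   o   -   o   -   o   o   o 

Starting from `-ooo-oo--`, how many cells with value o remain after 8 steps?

6

o-oo--ooo
o--ooo-oo
ooo-oo--o
ooo--ooo-
-oooo-oo-
o-ooo--oo
o--oooo-o
ooo-ooo--
count of o: 6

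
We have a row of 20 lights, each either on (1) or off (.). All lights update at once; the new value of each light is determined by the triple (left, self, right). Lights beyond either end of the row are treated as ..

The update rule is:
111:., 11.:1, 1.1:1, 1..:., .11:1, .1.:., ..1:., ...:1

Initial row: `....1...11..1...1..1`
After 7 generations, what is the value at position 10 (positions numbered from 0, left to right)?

111...1.11....1.....
1.1.1..111.11...1111
.1.1...1.1111.1.1..1
..1..1..11..11.1....
1.......11..111..111
..11111.11..1.1..1.1
1.1...1111...1....1.
position 10 holds .

.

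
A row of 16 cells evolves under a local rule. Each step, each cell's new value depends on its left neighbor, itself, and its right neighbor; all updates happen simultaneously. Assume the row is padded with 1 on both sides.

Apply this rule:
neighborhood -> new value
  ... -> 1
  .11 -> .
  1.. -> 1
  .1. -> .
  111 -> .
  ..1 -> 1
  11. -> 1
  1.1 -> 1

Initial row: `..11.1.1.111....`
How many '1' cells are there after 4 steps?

step 1: 11.11.1.1..11111
step 2: .11.11.1.11.....
step 3: 1.11.11.1.111111
step 4: 11.11.11.1......
count of 1: 7

7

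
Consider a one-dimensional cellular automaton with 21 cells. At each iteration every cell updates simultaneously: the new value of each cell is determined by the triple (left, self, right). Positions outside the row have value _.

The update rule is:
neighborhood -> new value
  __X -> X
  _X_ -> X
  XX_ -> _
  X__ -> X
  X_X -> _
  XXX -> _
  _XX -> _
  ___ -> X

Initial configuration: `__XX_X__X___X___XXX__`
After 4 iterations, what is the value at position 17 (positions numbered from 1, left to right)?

XX___XXXXXXXXXXX___XX
__XXX___________XXX__
XX___XXXXXXXXXXX___XX  (repeats iteration 1; period 2)
iteration 4: __XXX___________XXX__
position 17 holds X

X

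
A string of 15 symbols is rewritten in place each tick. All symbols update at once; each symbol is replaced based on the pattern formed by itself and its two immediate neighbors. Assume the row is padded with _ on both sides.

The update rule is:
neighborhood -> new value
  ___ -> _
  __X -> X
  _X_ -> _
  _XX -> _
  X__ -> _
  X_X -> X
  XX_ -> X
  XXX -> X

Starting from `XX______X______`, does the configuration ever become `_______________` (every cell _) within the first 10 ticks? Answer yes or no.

_X_____X_______
X_____X________
_____X_________
____X__________
___X___________
__X____________
_X_____________
X______________
_______________
all cells are _ at tick 9

yes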